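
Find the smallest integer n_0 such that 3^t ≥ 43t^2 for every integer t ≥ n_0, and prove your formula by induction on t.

n_0 = 7

At t = 6: 729 < 1548, so the inequality fails and n_0 ≥ 7. We prove 3^t ≥ 43t^2 for all t ≥ 7.
Base step (t = 7): 3^t = 2187 and 43t^2 = 2107, so 2187 ≥ 2107.
Inductive step: assume the claim holds for t = j, so 3^j ≥ 43j^2.
Then 3^(j + 1) = 3·(3^j) ≥ 3·(43j^2).
Also, for j ≥ 7 we have 3·(43j^2) ≥ 43(j+1)^2, since 3 ≥ (1 + 1/j)^2 for all j ≥ 7.
Combining, 3^(j + 1) ≥ 43(j+1)^2.
By induction, the statement is established for all t ≥ 7.
Hence the smallest such n_0 is 7.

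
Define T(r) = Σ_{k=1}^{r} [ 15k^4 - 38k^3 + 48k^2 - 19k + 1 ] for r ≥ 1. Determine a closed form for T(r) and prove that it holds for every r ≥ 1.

We claim T(r) = r(3r^4 - 2r^3 + 2r^2 + 5r - 1) for all r ≥ 1.
When r = 1: T(1) = 7, and the closed form gives 7. They agree.
Inductive step: suppose the statement holds for some k ≥ 1, so T(k) = k(3k^4 - 2k^3 + 2k^2 + 5k - 1).
Then T(k+1) = T(k) + (15k^4 + 22k^3 + 24k^2 + 23k + 7) = (k(3k^4 - 2k^3 + 2k^2 + 5k - 1)) + (15k^4 + 22k^3 + 24k^2 + 23k + 7).
Simplifying, T(k+1) = (k + 1)(3k^4 + 10k^3 + 14k^2 + 15k + 7) = (k+1)(3(k+1)^4 - 2(k+1)^3 + 2(k+1)^2 + 5(k+1) - 1),
which is the closed form with r = k+1.
By the principle of mathematical induction, the result holds for all r ≥ 1.

T(r) = r(3r^4 - 2r^3 + 2r^2 + 5r - 1)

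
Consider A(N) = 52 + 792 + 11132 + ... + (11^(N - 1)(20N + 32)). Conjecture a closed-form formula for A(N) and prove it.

We claim A(N) = 11^N(2N + 3) - 3 for all N ≥ 1.
When N = 1: A(1) = 52, and the closed form gives 52. They agree.
Inductive step: assume the claim holds for N = p, so A(p) = 11^p(2p + 3) - 3.
Then A(p+1) = A(p) + (11^p(20p + 52)) = (11^p(2p + 3) - 3) + (11^p(20p + 52)).
Simplifying, A(p+1) = 22·11^p·p + 55·11^p - 3 = 11^(p+1)(2(p+1) + 3) - 3,
which is the closed form with N = p+1.
Hence, by induction on N, the claim holds for every N ≥ 1.

A(N) = 11^N(2N + 3) - 3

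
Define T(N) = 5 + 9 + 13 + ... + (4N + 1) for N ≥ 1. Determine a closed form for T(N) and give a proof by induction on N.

T(N) = N(2N + 3)

We claim T(N) = N(2N + 3) for all N ≥ 1.
For the base case N = 1: T(1) = 5, and the closed form gives 5. They agree.
Inductive step: assume the claim holds for N = k, so T(k) = k(2k + 3).
Then T(k+1) = T(k) + (4k + 5) = (k(2k + 3)) + (4k + 5).
Simplifying, T(k+1) = (k + 1)(2k + 5) = (k+1)(2(k+1) + 3),
which is the closed form with N = k+1.
Hence, by induction on N, the claim holds for every N ≥ 1.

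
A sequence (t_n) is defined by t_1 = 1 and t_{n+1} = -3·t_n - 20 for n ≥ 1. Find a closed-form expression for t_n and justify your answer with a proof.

t_n = -2(-3)^n - 5

Computing the first terms: t_1 = 1, t_2 = -23, t_3 = 49. This suggests t_n = -2(-3)^n - 5.
Base case (n = 1): the formula gives 1 = 1 = t_1.
Inductive step: suppose the statement holds for some i ≥ 1, so t_i = -2(-3)^i - 5.
Then t_{i+1} = -3·t_i - 20 = -3·(-2(-3)^i - 5) - 20 = -2(-3)^(i + 1) - 5,
which is the claimed formula at n = i+1.
By the principle of mathematical induction, the result holds for all n ≥ 1.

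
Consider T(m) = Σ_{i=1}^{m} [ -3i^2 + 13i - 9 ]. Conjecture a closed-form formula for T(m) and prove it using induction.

We claim T(m) = -m(m^2 - 5m + 3) for all m ≥ 1.
Base case (m = 1): T(1) = 1, and the closed form gives 1. They agree.
Suppose the result is true for m = i, so T(i) = i(-i^2 + 5i - 3).
Then T(i+1) = T(i) + (-3i^2 + 7i + 1) = (i(-i^2 + 5i - 3)) + (-3i^2 + 7i + 1).
Simplifying, T(i+1) = -(i + 1)(i^2 - 3i - 1) = -(i+1)((i+1)^2 - 5(i+1) + 3),
which is the closed form with m = i+1.
By induction, the statement is established for all m ≥ 1.

T(m) = -m(m^2 - 5m + 3)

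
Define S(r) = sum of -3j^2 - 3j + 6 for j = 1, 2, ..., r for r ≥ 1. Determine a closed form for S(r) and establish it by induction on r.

S(r) = -r(r - 1)(r + 4)

We claim S(r) = -r(r - 1)(r + 4) for all r ≥ 1.
When r = 1: S(1) = 0, and the closed form gives 0. They agree.
For the inductive step, assume it holds for an arbitrary j ≥ 1, so S(j) = j(-j^2 - 3j + 4).
Then S(j+1) = S(j) + (3j(-j - 3)) = (j(-j^2 - 3j + 4)) + (3j(-j - 3)).
Simplifying, S(j+1) = -j(j + 1)(j + 5) = -(j+1)((j+1) - 1)((j+1) + 4),
which is the closed form with r = j+1.
This completes the induction.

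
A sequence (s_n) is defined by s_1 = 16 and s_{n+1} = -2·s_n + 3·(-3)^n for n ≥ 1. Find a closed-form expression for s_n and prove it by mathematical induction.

s_n = 7(-2)^(n - 1) + (-3)^(n + 1)

Computing the first terms: s_1 = 16, s_2 = -41, s_3 = 109. This suggests s_n = 7(-2)^(n - 1) + (-3)^(n + 1).
When n = 1: the formula gives 16 = 16 = s_1.
Inductive step: assume the claim holds for n = p, so s_p = 7(-2)^(p - 1) + (-3)^(p + 1).
Then s_{p+1} = -2·s_p + 3·(-3)^p = -2·(7(-2)^(p - 1) + (-3)^(p + 1)) + 3·(-3)^p = 7(-2)^p + (-3)^(p + 2) = 7(-2)^((p+1) - 1) + (-3)^((p+1) + 1),
which is the claimed formula at n = p+1.
By the principle of mathematical induction, the result holds for all n ≥ 1.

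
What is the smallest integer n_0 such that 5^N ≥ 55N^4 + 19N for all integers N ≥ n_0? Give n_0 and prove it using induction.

At N = 7: 78125 < 132188, so the inequality fails and n_0 ≥ 8. We prove 5^N ≥ 55N^4 + 19N for all N ≥ 8.
Base case (N = 8): 5^N = 390625 and 55N^4 + 19N = 225432, so 390625 ≥ 225432.
Suppose the result is true for N = k, so 5^k ≥ 55k^4 + 19k.
Then 5^(k + 1) = 5·(5^k) ≥ 5·(55k^4 + 19k).
Also, for k ≥ 8 we have 5·(55k^4 + 19k) ≥ 55(k+1)^4 + 19(k+1), since 5·(55k^4 + 19k) − (55(k+1)^4 + 19(k+1)) = 220k^4 - 220k^3 - 330k^2 - 144k - 74, which is nonnegative for all k ≥ 8.
Combining, 5^(k + 1) ≥ 55(k+1)^4 + 19(k+1).
Hence, by induction on N, the claim holds for every N ≥ 8.
Hence the smallest such n_0 is 8.

n_0 = 8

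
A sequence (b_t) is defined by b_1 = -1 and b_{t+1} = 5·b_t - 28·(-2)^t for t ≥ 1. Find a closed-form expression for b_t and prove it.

Computing the first terms: b_1 = -1, b_2 = 51, b_3 = 143. This suggests b_t = (-2)^(t + 2) + 7·5^(t - 1).
Base case (t = 1): the formula gives -1 = -1 = b_1.
For the inductive step, assume it holds for an arbitrary k ≥ 1, so b_k = (-2)^(k + 2) + 7·5^(k - 1).
Then b_{k+1} = 5·b_k - 28·(-2)^k = 5·((-2)^(k + 2) + 7·5^(k - 1)) - 28·(-2)^k = (-2)^(k + 3) + 7·5^k = (-2)^((k+1) + 2) + 7·5^((k+1) - 1),
which is the claimed formula at t = k+1.
Hence, by induction on t, the claim holds for every t ≥ 1.

b_t = (-2)^(t + 2) + 7·5^(t - 1)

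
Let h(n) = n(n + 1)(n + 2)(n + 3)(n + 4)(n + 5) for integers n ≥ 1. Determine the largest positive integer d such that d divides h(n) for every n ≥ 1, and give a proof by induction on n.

Computing the first values: h(1) = 720 and h(2) = 5040; gcd(720, 5040) = 720, so d ≤ 720.
We prove 720 | n(n + 1)(n + 2)(n + 3)(n + 4)(n + 5) for all n ≥ 1 by induction on n.
Base case (n = 1): h(1) = 720 = 720·(1), so 720 | h(1).
Suppose the result is true for n = r, i.e. 720 | h(r). Then
h(r+1) − h(r) = (r+1)·(r+2)·(r+3)·(r+4)·(r+5)·(r+6) − r·(r+1)·(r+2)·(r+3)·(r+4)·(r+5) = (r+1)·(r+2)·(r+3)·(r+4)·(r+5)·[(r+6) − r] = 6·(r+1)·(r+2)·(r+3)·(r+4)·(r+5). The product of 5 consecutive integers is divisible by (5)! = 120, so h(r+1) − h(r) is divisible by 6·120 = 720. By the inductive hypothesis 720 | h(r), hence 720 | h(r+1).
Hence, by induction on n, the claim holds for every n ≥ 1.
Therefore the largest such d is 720.

d = 720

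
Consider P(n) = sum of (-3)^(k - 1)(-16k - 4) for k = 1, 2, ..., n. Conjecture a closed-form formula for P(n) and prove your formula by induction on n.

We claim P(n) = 2(-3)^n(2n + 1) - 2 for all n ≥ 1.
For the base case n = 1: P(1) = -20, and the closed form gives -20. They agree.
Suppose the result is true for n = k, so P(k) = 2(-3)^k(2k + 1) - 2.
Then P(k+1) = P(k) + ((-3)^k(-16k - 20)) = (2(-3)^k(2k + 1) - 2) + ((-3)^k(-16k - 20)).
Simplifying, P(k+1) = -12(-3)^k·k - 18(-3)^k - 2 = 2(-3)^(k+1)(2(k+1) + 1) - 2,
which is the closed form with n = k+1.
By induction, the statement is established for all n ≥ 1.

P(n) = 2(-3)^n(2n + 1) - 2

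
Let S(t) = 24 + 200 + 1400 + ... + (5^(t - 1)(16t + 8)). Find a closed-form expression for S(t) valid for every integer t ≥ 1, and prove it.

We claim S(t) = 5^t(4t + 1) - 1 for all t ≥ 1.
Base case (t = 1): S(1) = 24, and the closed form gives 24. They agree.
For the inductive step, assume it holds for an arbitrary m ≥ 1, so S(m) = 5^m(4m + 1) - 1.
Then S(m+1) = S(m) + (5^m(16m + 24)) = (5^m(4m + 1) - 1) + (5^m(16m + 24)).
Simplifying, S(m+1) = 20·5^m·m + 25·5^m - 1 = 5^(m+1)(4(m+1) + 1) - 1,
which is the closed form with t = m+1.
By induction, the statement is established for all t ≥ 1.

S(t) = 5^t(4t + 1) - 1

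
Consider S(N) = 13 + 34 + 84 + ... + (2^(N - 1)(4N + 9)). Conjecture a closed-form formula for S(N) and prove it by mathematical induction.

S(N) = 2^N(4N + 5) - 5

We claim S(N) = 2^N(4N + 5) - 5 for all N ≥ 1.
Base case (N = 1): S(1) = 13, and the closed form gives 13. They agree.
Suppose the result is true for N = k, so S(k) = 2^k(4k + 5) - 5.
Then S(k+1) = S(k) + (2^k(4k + 13)) = (2^k(4k + 5) - 5) + (2^k(4k + 13)).
Simplifying, S(k+1) = 8·2^k·k + 18·2^k - 5 = 2^(k+1)(4(k+1) + 5) - 5,
which is the closed form with N = k+1.
By induction, the statement is established for all N ≥ 1.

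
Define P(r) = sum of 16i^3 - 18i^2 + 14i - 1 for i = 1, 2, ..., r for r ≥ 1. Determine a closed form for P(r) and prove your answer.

We claim P(r) = r(4r^3 + 2r^2 + 2r + 3) for all r ≥ 1.
Base step (r = 1): P(1) = 11, and the closed form gives 11. They agree.
Suppose the result is true for r = i, so P(i) = i(4i^3 + 2i^2 + 2i + 3).
Then P(i+1) = P(i) + (16i^3 + 30i^2 + 26i + 11) = (i(4i^3 + 2i^2 + 2i + 3)) + (16i^3 + 30i^2 + 26i + 11).
Simplifying, P(i+1) = (i + 1)(4i^3 + 14i^2 + 18i + 11) = (i+1)(4(i+1)^3 + 2(i+1)^2 + 2(i+1) + 3),
which is the closed form with r = i+1.
Hence, by induction on r, the claim holds for every r ≥ 1.

P(r) = r(4r^3 + 2r^2 + 2r + 3)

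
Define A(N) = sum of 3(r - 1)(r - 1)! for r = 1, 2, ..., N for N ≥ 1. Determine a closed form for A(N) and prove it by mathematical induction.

A(N) = 3N! - 3

We claim A(N) = 3N! - 3 for all N ≥ 1.
When N = 1: A(1) = 0, and the closed form gives 0. They agree.
Inductive step: assume the claim holds for N = r, so A(r) = 3r! - 3.
Then A(r+1) = A(r) + (3r·r!) = (3r! - 3) + (3r·r!).
Simplifying, A(r+1) = 3(r+1)! - 3,
which is the closed form with N = r+1.
This completes the induction.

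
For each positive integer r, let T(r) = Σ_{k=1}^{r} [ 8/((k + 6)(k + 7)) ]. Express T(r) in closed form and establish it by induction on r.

We claim T(r) = 8r/(7(r + 7)) for all r ≥ 1.
When r = 1: T(1) = 1/7, and the closed form gives 1/7. They agree.
Inductive step: suppose the statement holds for some k ≥ 1, so T(k) = 8k/(7(k + 7)).
Then T(k+1) = T(k) + (8/((k + 7)(k + 8))) = (8k/(7(k + 7))) + (8/((k + 7)(k + 8))).
Simplifying, T(k+1) = 8(k + 1)/(7(k + 8)) = 8(k+1)/(7((k+1) + 7)),
which is the closed form with r = k+1.
By induction, the statement is established for all r ≥ 1.

T(r) = 8r/(7(r + 7))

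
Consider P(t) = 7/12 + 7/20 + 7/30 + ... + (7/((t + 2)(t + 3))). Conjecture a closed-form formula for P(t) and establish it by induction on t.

We claim P(t) = 7t/(3(t + 3)) for all t ≥ 1.
When t = 1: P(1) = 7/12, and the closed form gives 7/12. They agree.
Suppose the result is true for t = m, so P(m) = 7m/(3(m + 3)).
Then P(m+1) = P(m) + (7/((m + 3)(m + 4))) = (7m/(3(m + 3))) + (7/((m + 3)(m + 4))).
Simplifying, P(m+1) = 7(m + 1)/(3(m + 4)) = 7(m+1)/(3((m+1) + 3)),
which is the closed form with t = m+1.
By the principle of mathematical induction, the result holds for all t ≥ 1.

P(t) = 7t/(3(t + 3))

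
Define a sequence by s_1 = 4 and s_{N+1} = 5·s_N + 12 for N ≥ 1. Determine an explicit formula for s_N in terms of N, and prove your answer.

Computing the first terms: s_1 = 4, s_2 = 32, s_3 = 172. This suggests s_N = 7·5^(N - 1) - 3.
For the base case N = 1: the formula gives 4 = 4 = s_1.
Suppose the result is true for N = r, so s_r = 7·5^(r - 1) - 3.
Then s_{r+1} = 5·s_r + 12 = 5·(7·5^(r - 1) - 3) + 12 = 7·5^r - 3 = 7·5^((r+1) - 1) - 3,
which is the claimed formula at N = r+1.
Hence, by induction on N, the claim holds for every N ≥ 1.

s_N = 7·5^(N - 1) - 3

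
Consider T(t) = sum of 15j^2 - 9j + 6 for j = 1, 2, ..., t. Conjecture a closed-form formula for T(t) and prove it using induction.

We claim T(t) = t(5t^2 + 3t + 4) for all t ≥ 1.
Base step (t = 1): T(1) = 12, and the closed form gives 12. They agree.
Suppose the result is true for t = j, so T(j) = j(5j^2 + 3j + 4).
Then T(j+1) = T(j) + (15j^2 + 21j + 12) = (j(5j^2 + 3j + 4)) + (15j^2 + 21j + 12).
Simplifying, T(j+1) = (j + 1)(5j^2 + 13j + 12) = (j+1)(5(j+1)^2 + 3(j+1) + 4),
which is the closed form with t = j+1.
Hence, by induction on t, the claim holds for every t ≥ 1.

T(t) = t(5t^2 + 3t + 4)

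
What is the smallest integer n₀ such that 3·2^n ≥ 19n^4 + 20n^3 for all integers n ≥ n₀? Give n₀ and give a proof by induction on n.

n₀ = 21

At n = 20: 3145728 < 3200000, so the inequality fails and n₀ ≥ 21. We prove 3·2^n ≥ 19n^4 + 20n^3 for all n ≥ 21.
Base step (n = 21): 3·2^n = 6291456 and 19n^4 + 20n^3 = 3880359, so 6291456 ≥ 3880359.
Inductive step: assume the claim holds for n = i, so 3·2^i ≥ 19i^4 + 20i^3.
Then 3·2^(i + 1) = 2·(3·2^i) ≥ 2·(19i^4 + 20i^3).
Also, for i ≥ 21 we have 2·(19i^4 + 20i^3) ≥ 19(i+1)^4 + 20(i+1)^3, since 2·(19i^4 + 20i^3) − (19(i+1)^4 + 20(i+1)^3) = 19i^4 - 56i^3 - 174i^2 - 136i - 39, which is nonnegative for all i ≥ 21.
Combining, 3·2^(i + 1) ≥ 19(i+1)^4 + 20(i+1)^3.
By the principle of mathematical induction, the result holds for all n ≥ 21.
Hence the smallest such n₀ is 21.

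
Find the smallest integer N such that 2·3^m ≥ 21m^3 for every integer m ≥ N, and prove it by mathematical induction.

N = 8

At m = 7: 4374 < 7203, so the inequality fails and N ≥ 8. We prove 2·3^m ≥ 21m^3 for all m ≥ 8.
Base case (m = 8): 2·3^m = 13122 and 21m^3 = 10752, so 13122 ≥ 10752.
For the inductive step, assume it holds for an arbitrary i ≥ 8, so 2·3^i ≥ 21i^3.
Then 2·3^(i + 1) = 3·(2·3^i) ≥ 3·(21i^3).
Also, for i ≥ 8 we have 3·(21i^3) ≥ 21(i+1)^3, since 3 ≥ (1 + 1/i)^3 for all i ≥ 8.
Combining, 2·3^(i + 1) ≥ 21(i+1)^3.
By the principle of mathematical induction, the result holds for all m ≥ 8.
Hence the smallest such N is 8.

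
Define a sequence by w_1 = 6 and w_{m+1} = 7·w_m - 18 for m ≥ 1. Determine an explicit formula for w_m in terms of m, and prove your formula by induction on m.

w_m = 3·7^(m - 1) + 3

Computing the first terms: w_1 = 6, w_2 = 24, w_3 = 150. This suggests w_m = 3·7^(m - 1) + 3.
Base case (m = 1): the formula gives 6 = 6 = w_1.
Inductive step: assume the claim holds for m = p, so w_p = 3·7^(p - 1) + 3.
Then w_{p+1} = 7·w_p - 18 = 7·(3·7^(p - 1) + 3) - 18 = 3·7^p + 3 = 3·7^((p+1) - 1) + 3,
which is the claimed formula at m = p+1.
Hence, by induction on m, the claim holds for every m ≥ 1.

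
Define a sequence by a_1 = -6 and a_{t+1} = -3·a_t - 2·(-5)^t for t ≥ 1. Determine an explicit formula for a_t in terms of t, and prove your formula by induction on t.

Computing the first terms: a_1 = -6, a_2 = 28, a_3 = -134. This suggests a_t = -(-3)^(t - 1) + (-5)^t.
Base case (t = 1): the formula gives -6 = -6 = a_1.
Inductive step: suppose the statement holds for some m ≥ 1, so a_m = -(-3)^(m - 1) + (-5)^m.
Then a_{m+1} = -3·a_m - 2·(-5)^m = -3·(-(-3)^(m - 1) + (-5)^m) - 2·(-5)^m = -(-3)^m + (-5)^(m + 1) = -(-3)^((m+1) - 1) + (-5)^(m+1),
which is the claimed formula at t = m+1.
Hence, by induction on t, the claim holds for every t ≥ 1.

a_t = -(-3)^(t - 1) + (-5)^t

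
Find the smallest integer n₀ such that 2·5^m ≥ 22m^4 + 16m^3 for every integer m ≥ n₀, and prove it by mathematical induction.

n₀ = 7

At m = 6: 31250 < 31968, so the inequality fails and n₀ ≥ 7. We prove 2·5^m ≥ 22m^4 + 16m^3 for all m ≥ 7.
For the base case m = 7: 2·5^m = 156250 and 22m^4 + 16m^3 = 58310, so 156250 ≥ 58310.
Inductive step: assume the claim holds for m = j, so 2·5^j ≥ 22j^4 + 16j^3.
Then 2·5^(j + 1) = 5·(2·5^j) ≥ 5·(22j^4 + 16j^3).
Also, for j ≥ 7 we have 5·(22j^4 + 16j^3) ≥ 22(j+1)^4 + 16(j+1)^3, since 5·(22j^4 + 16j^3) − (22(j+1)^4 + 16(j+1)^3) = 88j^4 - 24j^3 - 180j^2 - 136j - 38, which is nonnegative for all j ≥ 7.
Combining, 2·5^(j + 1) ≥ 22(j+1)^4 + 16(j+1)^3.
By the principle of mathematical induction, the result holds for all m ≥ 7.
Hence the smallest such n₀ is 7.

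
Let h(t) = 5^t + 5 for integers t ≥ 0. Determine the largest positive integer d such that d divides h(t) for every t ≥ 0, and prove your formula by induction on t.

Computing the first values: h(0) = 6 and h(1) = 10; gcd(6, 10) = 2, so d ≤ 2.
We prove 2 | 5^t + 5 for all t ≥ 0 by induction on t.
Base step (t = 0): h(0) = 6 = 2·(3), so 2 | h(0).
For the inductive step, assume it holds for an arbitrary k ≥ 0, i.e. 2 | h(k). Then
h(k+1) = 5^(k+1) + 5 = 5·(5^k + 5) - 20 = 5·h(k) - 20. The first term is divisible by 2 by the inductive hypothesis, and -20 is divisible by 2. Hence 2 | h(k+1).
By the principle of mathematical induction, the result holds for all t ≥ 0.
Therefore the largest such d is 2.

d = 2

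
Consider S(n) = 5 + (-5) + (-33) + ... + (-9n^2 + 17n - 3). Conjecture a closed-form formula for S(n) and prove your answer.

S(n) = -n(n - 2)(3n + 2)

We claim S(n) = -n(n - 2)(3n + 2) for all n ≥ 1.
Base case (n = 1): S(1) = 5, and the closed form gives 5. They agree.
Inductive step: assume the claim holds for n = i, so S(i) = i(-3i^2 + 4i + 4).
Then S(i+1) = S(i) + (-9i^2 - i + 5) = (i(-3i^2 + 4i + 4)) + (-9i^2 - i + 5).
Simplifying, S(i+1) = -(i - 1)(i + 1)(3i + 5) = -(i+1)((i+1) - 2)(3(i+1) + 2),
which is the closed form with n = i+1.
By induction, the statement is established for all n ≥ 1.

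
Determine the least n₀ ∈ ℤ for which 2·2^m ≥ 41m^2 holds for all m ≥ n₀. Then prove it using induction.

At m = 11: 4096 < 4961, so the inequality fails and n₀ ≥ 12. We prove 2·2^m ≥ 41m^2 for all m ≥ 12.
Base step (m = 12): 2·2^m = 8192 and 41m^2 = 5904, so 8192 ≥ 5904.
Inductive step: suppose the statement holds for some p ≥ 12, so 2·2^p ≥ 41p^2.
Then 2·2^(p + 1) = 2·(2·2^p) ≥ 2·(41p^2).
Also, for p ≥ 12 we have 2·(41p^2) ≥ 41(p+1)^2, since 2 ≥ (1 + 1/p)^2 for all p ≥ 12.
Combining, 2·2^(p + 1) ≥ 41(p+1)^2.
By induction, the statement is established for all m ≥ 12.
Hence the smallest such n₀ is 12.

n₀ = 12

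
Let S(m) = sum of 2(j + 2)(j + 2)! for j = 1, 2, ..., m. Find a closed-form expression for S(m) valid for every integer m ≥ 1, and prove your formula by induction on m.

S(m) = 2(m + 3)! - 12

We claim S(m) = 2(m + 3)! - 12 for all m ≥ 1.
When m = 1: S(1) = 36, and the closed form gives 36. They agree.
For the inductive step, assume it holds for an arbitrary j ≥ 1, so S(j) = 2(j + 3)! - 12.
Then S(j+1) = S(j) + (2(j + 3)(j + 3)!) = (2(j + 3)! - 12) + (2(j + 3)(j + 3)!).
Simplifying, S(j+1) = 2((j+1) + 3)! - 12,
which is the closed form with m = j+1.
This completes the induction.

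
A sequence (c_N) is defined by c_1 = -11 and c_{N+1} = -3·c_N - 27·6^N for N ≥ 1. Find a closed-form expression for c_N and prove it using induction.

c_N = 7(-3)^(N - 1) - 3·6^N

Computing the first terms: c_1 = -11, c_2 = -129, c_3 = -585. This suggests c_N = 7(-3)^(N - 1) - 3·6^N.
When N = 1: the formula gives -11 = -11 = c_1.
Inductive step: assume the claim holds for N = k, so c_k = 7(-3)^(k - 1) - 3·6^k.
Then c_{k+1} = -3·c_k - 27·6^k = -3·(7(-3)^(k - 1) - 3·6^k) - 27·6^k = 7(-3)^k - 3·6^(k + 1) = 7(-3)^((k+1) - 1) - 3·6^(k+1),
which is the claimed formula at N = k+1.
By the principle of mathematical induction, the result holds for all N ≥ 1.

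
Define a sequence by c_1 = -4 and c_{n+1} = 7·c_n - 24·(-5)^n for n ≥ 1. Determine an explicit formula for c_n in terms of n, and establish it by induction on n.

Computing the first terms: c_1 = -4, c_2 = 92, c_3 = 44. This suggests c_n = 2(-5)^n + 6·7^(n - 1).
For the base case n = 1: the formula gives -4 = -4 = c_1.
For the inductive step, assume it holds for an arbitrary m ≥ 1, so c_m = 2(-5)^m + 6·7^(m - 1).
Then c_{m+1} = 7·c_m - 24·(-5)^m = 7·(2(-5)^m + 6·7^(m - 1)) - 24·(-5)^m = 2(-5)^(m + 1) + 6·7^m = 2(-5)^(m+1) + 6·7^((m+1) - 1),
which is the claimed formula at n = m+1.
By the principle of mathematical induction, the result holds for all n ≥ 1.

c_n = 2(-5)^n + 6·7^(n - 1)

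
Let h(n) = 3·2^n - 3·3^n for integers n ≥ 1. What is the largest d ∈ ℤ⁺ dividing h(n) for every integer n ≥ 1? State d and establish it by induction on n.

d = 3

Computing the first values: h(1) = -3 and h(2) = -15; gcd(-3, -15) = 3, so d ≤ 3.
We prove 3 | 3·2^n - 3·3^n for all n ≥ 1 by induction on n.
When n = 1: h(1) = -3 = 3·(-1), so 3 | h(1).
Inductive step: assume the claim holds for n = r, i.e. 3 | h(r). Then
h(r+1) − 3·h(r) = (3·2^(r+1) - 3·3^(r+1)) − 3·(3·2^r - 3·3^r) = (3)·2^r·(2 − 3) = (-3)·2^r. Since 3 | h(r) by the inductive hypothesis, 3 | 3·h(r); and 3 | -3 since -3 = 3·-1. Therefore 3 | h(r+1).
By induction, the statement is established for all n ≥ 1.
Therefore the largest such d is 3.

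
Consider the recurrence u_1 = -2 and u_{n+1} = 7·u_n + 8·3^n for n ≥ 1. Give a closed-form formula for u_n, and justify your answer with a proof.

u_n = -2·3^n + 4·7^(n - 1)

Computing the first terms: u_1 = -2, u_2 = 10, u_3 = 142. This suggests u_n = -2·3^n + 4·7^(n - 1).
Base case (n = 1): the formula gives -2 = -2 = u_1.
Inductive step: assume the claim holds for n = m, so u_m = -2·3^m + 4·7^(m - 1).
Then u_{m+1} = 7·u_m + 8·3^m = 7·(-2·3^m + 4·7^(m - 1)) + 8·3^m = -2·3^(m + 1) + 4·7^m = -2·3^(m+1) + 4·7^((m+1) - 1),
which is the claimed formula at n = m+1.
Hence, by induction on n, the claim holds for every n ≥ 1.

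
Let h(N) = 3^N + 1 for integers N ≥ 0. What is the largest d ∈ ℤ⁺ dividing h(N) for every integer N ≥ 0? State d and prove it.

d = 2

Computing the first values: h(0) = 2 and h(1) = 4; gcd(2, 4) = 2, so d ≤ 2.
We prove 2 | 3^N + 1 for all N ≥ 0 by induction on N.
When N = 0: h(0) = 2 = 2·(1), so 2 | h(0).
Suppose the result is true for N = m, i.e. 2 | h(m). Then
h(m+1) = 3^(m+1) + 1 = 3·(3^m + 1) - 2 = 3·h(m) - 2. The first term is divisible by 2 by the inductive hypothesis, and -2 is divisible by 2. Hence 2 | h(m+1).
Hence, by induction on N, the claim holds for every N ≥ 0.
Therefore the largest such d is 2.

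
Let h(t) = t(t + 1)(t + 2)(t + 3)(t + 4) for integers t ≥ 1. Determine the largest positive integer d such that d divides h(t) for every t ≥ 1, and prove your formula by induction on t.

d = 120

Computing the first values: h(1) = 120 and h(2) = 720; gcd(120, 720) = 120, so d ≤ 120.
We prove 120 | t(t + 1)(t + 2)(t + 3)(t + 4) for all t ≥ 1 by induction on t.
Base case (t = 1): h(1) = 120 = 120·(1), so 120 | h(1).
Inductive step: assume the claim holds for t = m, i.e. 120 | h(m). Then
h(m+1) − h(m) = (m+1)·(m+2)·(m+3)·(m+4)·(m+5) − m·(m+1)·(m+2)·(m+3)·(m+4) = (m+1)·(m+2)·(m+3)·(m+4)·[(m+5) − m] = 5·(m+1)·(m+2)·(m+3)·(m+4). The product of 4 consecutive integers is divisible by (4)! = 24, so h(m+1) − h(m) is divisible by 5·24 = 120. By the inductive hypothesis 120 | h(m), hence 120 | h(m+1).
Hence, by induction on t, the claim holds for every t ≥ 1.
Therefore the largest such d is 120.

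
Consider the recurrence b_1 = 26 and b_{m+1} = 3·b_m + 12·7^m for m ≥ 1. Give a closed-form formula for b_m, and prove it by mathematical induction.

Computing the first terms: b_1 = 26, b_2 = 162, b_3 = 1074. This suggests b_m = 5·3^(m - 1) + 3·7^m.
For the base case m = 1: the formula gives 26 = 26 = b_1.
Inductive step: suppose the statement holds for some k ≥ 1, so b_k = 5·3^(k - 1) + 3·7^k.
Then b_{k+1} = 3·b_k + 12·7^k = 3·(5·3^(k - 1) + 3·7^k) + 12·7^k = 5·3^k + 3·7^(k + 1) = 5·3^((k+1) - 1) + 3·7^(k+1),
which is the claimed formula at m = k+1.
This completes the induction.

b_m = 5·3^(m - 1) + 3·7^m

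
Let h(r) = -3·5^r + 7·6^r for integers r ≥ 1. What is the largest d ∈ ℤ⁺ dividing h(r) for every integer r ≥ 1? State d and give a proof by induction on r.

d = 3

Computing the first values: h(1) = 27 and h(2) = 177; gcd(27, 177) = 3, so d ≤ 3.
We prove 3 | -3·5^r + 7·6^r for all r ≥ 1 by induction on r.
For the base case r = 1: h(1) = 27 = 3·(9), so 3 | h(1).
Suppose the result is true for r = m, i.e. 3 | h(m). Then
h(m+1) − 6·h(m) = (-3·5^(m+1) + 7·6^(m+1)) − 6·(-3·5^m + 7·6^m) = (-3)·5^m·(5 − 6) = (3)·5^m. Since 3 | h(m) by the inductive hypothesis, 3 | 6·h(m); and 3 | 3 since 3 = 3·1. Therefore 3 | h(m+1).
This completes the induction.
Therefore the largest such d is 3.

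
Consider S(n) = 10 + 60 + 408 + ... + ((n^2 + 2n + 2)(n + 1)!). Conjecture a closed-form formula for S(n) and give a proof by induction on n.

S(n) = (n + 1)(n + 2)! - 2

We claim S(n) = (n + 1)(n + 2)! - 2 for all n ≥ 1.
Base case (n = 1): S(1) = 10, and the closed form gives 10. They agree.
Suppose the result is true for n = m, so S(m) = (m + 1)(m + 2)! - 2.
Then S(m+1) = S(m) + ((m^2 + 4m + 5)(m + 2)!) = ((m + 1)(m + 2)! - 2) + ((m^2 + 4m + 5)(m + 2)!).
Simplifying, S(m+1) = ((m+1) + 1)((m+1) + 2)! - 2,
which is the closed form with n = m+1.
This completes the induction.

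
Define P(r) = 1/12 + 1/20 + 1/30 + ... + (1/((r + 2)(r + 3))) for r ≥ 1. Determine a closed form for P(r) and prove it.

We claim P(r) = r/(3(r + 3)) for all r ≥ 1.
For the base case r = 1: P(1) = 1/12, and the closed form gives 1/12. They agree.
For the inductive step, assume it holds for an arbitrary m ≥ 1, so P(m) = m/(3(m + 3)).
Then P(m+1) = P(m) + (1/((m + 3)(m + 4))) = (m/(3(m + 3))) + (1/((m + 3)(m + 4))).
Simplifying, P(m+1) = (m + 1)/(3(m + 4)) = (m+1)/(3((m+1) + 3)),
which is the closed form with r = m+1.
By the principle of mathematical induction, the result holds for all r ≥ 1.

P(r) = r/(3(r + 3))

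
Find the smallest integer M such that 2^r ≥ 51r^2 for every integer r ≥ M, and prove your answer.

At r = 13: 8192 < 8619, so the inequality fails and M ≥ 14. We prove 2^r ≥ 51r^2 for all r ≥ 14.
Base case (r = 14): 2^r = 16384 and 51r^2 = 9996, so 16384 ≥ 9996.
For the inductive step, assume it holds for an arbitrary k ≥ 14, so 2^k ≥ 51k^2.
Then 2^(k + 1) = 2·(2^k) ≥ 2·(51k^2).
Also, for k ≥ 14 we have 2·(51k^2) ≥ 51(k+1)^2, since 2 ≥ (1 + 1/k)^2 for all k ≥ 14.
Combining, 2^(k + 1) ≥ 51(k+1)^2.
By induction, the statement is established for all r ≥ 14.
Hence the smallest such M is 14.

M = 14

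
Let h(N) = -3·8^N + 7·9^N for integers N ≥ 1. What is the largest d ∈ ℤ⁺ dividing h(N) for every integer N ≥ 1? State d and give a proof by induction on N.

Computing the first values: h(1) = 39 and h(2) = 375; gcd(39, 375) = 3, so d ≤ 3.
We prove 3 | -3·8^N + 7·9^N for all N ≥ 1 by induction on N.
When N = 1: h(1) = 39 = 3·(13), so 3 | h(1).
Inductive step: suppose the statement holds for some r ≥ 1, i.e. 3 | h(r). Then
h(r+1) − 9·h(r) = (-3·8^(r+1) + 7·9^(r+1)) − 9·(-3·8^r + 7·9^r) = (-3)·8^r·(8 − 9) = (3)·8^r. Since 3 | h(r) by the inductive hypothesis, 3 | 9·h(r); and 3 | 3 since 3 = 3·1. Therefore 3 | h(r+1).
This completes the induction.
Therefore the largest such d is 3.

d = 3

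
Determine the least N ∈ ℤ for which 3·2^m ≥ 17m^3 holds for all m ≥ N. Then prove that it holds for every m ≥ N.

N = 14

At m = 13: 24576 < 37349, so the inequality fails and N ≥ 14. We prove 3·2^m ≥ 17m^3 for all m ≥ 14.
When m = 14: 3·2^m = 49152 and 17m^3 = 46648, so 49152 ≥ 46648.
Suppose the result is true for m = j, so 3·2^j ≥ 17j^3.
Then 3·2^(j + 1) = 2·(3·2^j) ≥ 2·(17j^3).
Also, for j ≥ 14 we have 2·(17j^3) ≥ 17(j+1)^3, since 2 ≥ (1 + 1/j)^3 for all j ≥ 14.
Combining, 3·2^(j + 1) ≥ 17(j+1)^3.
By induction, the statement is established for all m ≥ 14.
Hence the smallest such N is 14.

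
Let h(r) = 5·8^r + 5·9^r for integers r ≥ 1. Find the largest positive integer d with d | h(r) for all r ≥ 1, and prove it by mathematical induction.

d = 5

Computing the first values: h(1) = 85 and h(2) = 725; gcd(85, 725) = 5, so d ≤ 5.
We prove 5 | 5·8^r + 5·9^r for all r ≥ 1 by induction on r.
Base case (r = 1): h(1) = 85 = 5·(17), so 5 | h(1).
Inductive step: assume the claim holds for r = k, i.e. 5 | h(k). Then
h(k+1) − 9·h(k) = (5·8^(k+1) + 5·9^(k+1)) − 9·(5·8^k + 5·9^k) = (5)·8^k·(8 − 9) = (-5)·8^k. Since 5 | h(k) by the inductive hypothesis, 5 | 9·h(k); and 5 | -5 since -5 = 5·-1. Therefore 5 | h(k+1).
By induction, the statement is established for all r ≥ 1.
Therefore the largest such d is 5.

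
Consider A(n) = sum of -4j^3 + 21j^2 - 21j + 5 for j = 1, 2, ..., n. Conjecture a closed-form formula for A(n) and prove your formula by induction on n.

We claim A(n) = -n(n^3 - 5n^2 + n + 2) for all n ≥ 1.
Base step (n = 1): A(1) = 1, and the closed form gives 1. They agree.
For the inductive step, assume it holds for an arbitrary j ≥ 1, so A(j) = j(-j^3 + 5j^2 - j - 2).
Then A(j+1) = A(j) + (-4j^3 + 9j^2 + 9j + 1) = (j(-j^3 + 5j^2 - j - 2)) + (-4j^3 + 9j^2 + 9j + 1).
Simplifying, A(j+1) = -(j + 1)(j^3 - 2j^2 - 6j - 1) = -(j+1)((j+1)^3 - 5(j+1)^2 + (j+1) + 2),
which is the closed form with n = j+1.
By induction, the statement is established for all n ≥ 1.

A(n) = -n(n^3 - 5n^2 + n + 2)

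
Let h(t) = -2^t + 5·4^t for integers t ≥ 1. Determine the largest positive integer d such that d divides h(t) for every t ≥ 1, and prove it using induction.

Computing the first values: h(1) = 18 and h(2) = 76; gcd(18, 76) = 2, so d ≤ 2.
We prove 2 | -2^t + 5·4^t for all t ≥ 1 by induction on t.
Base step (t = 1): h(1) = 18 = 2·(9), so 2 | h(1).
Suppose the result is true for t = j, i.e. 2 | h(j). Then
h(j+1) − 4·h(j) = (-2^(j+1) + 5·4^(j+1)) − 4·(-2^j + 5·4^j) = (-1)·2^j·(2 − 4) = (2)·2^j. Since 2 | h(j) by the inductive hypothesis, 2 | 4·h(j); and 2 | 2 since 2 = 2·1. Therefore 2 | h(j+1).
Hence, by induction on t, the claim holds for every t ≥ 1.
Therefore the largest such d is 2.

d = 2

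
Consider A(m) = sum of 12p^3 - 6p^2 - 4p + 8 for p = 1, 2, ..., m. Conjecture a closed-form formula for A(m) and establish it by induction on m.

A(m) = m(3m^3 + 4m^2 - 2m + 5)

We claim A(m) = m(3m^3 + 4m^2 - 2m + 5) for all m ≥ 1.
Base case (m = 1): A(1) = 10, and the closed form gives 10. They agree.
Inductive step: assume the claim holds for m = p, so A(p) = p(3p^3 + 4p^2 - 2p + 5).
Then A(p+1) = A(p) + (12p^3 + 30p^2 + 20p + 10) = (p(3p^3 + 4p^2 - 2p + 5)) + (12p^3 + 30p^2 + 20p + 10).
Simplifying, A(p+1) = (p + 1)(3p^3 + 13p^2 + 15p + 10) = (p+1)(3(p+1)^3 + 4(p+1)^2 - 2(p+1) + 5),
which is the closed form with m = p+1.
Hence, by induction on m, the claim holds for every m ≥ 1.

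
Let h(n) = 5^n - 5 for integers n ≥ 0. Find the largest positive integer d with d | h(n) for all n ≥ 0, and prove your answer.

d = 4

Computing the first values: h(0) = -4 and h(1) = 0; gcd(-4, 0) = 4, so d ≤ 4.
We prove 4 | 5^n - 5 for all n ≥ 0 by induction on n.
When n = 0: h(0) = -4 = 4·(-1), so 4 | h(0).
Inductive step: suppose the statement holds for some r ≥ 0, i.e. 4 | h(r). Then
h(r+1) = 5^(r+1) - 5 = 5·(5^r - 5) + 20 = 5·h(r) + 20. The first term is divisible by 4 by the inductive hypothesis, and 20 is divisible by 4. Hence 4 | h(r+1).
This completes the induction.
Therefore the largest such d is 4.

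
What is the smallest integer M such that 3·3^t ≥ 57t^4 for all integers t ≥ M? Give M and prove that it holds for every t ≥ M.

At t = 11: 531441 < 834537, so the inequality fails and M ≥ 12. We prove 3·3^t ≥ 57t^4 for all t ≥ 12.
When t = 12: 3·3^t = 1594323 and 57t^4 = 1181952, so 1594323 ≥ 1181952.
Inductive step: suppose the statement holds for some i ≥ 12, so 3·3^i ≥ 57i^4.
Then 3·3^(i + 1) = 3·(3·3^i) ≥ 3·(57i^4).
Also, for i ≥ 12 we have 3·(57i^4) ≥ 57(i+1)^4, since 3 ≥ (1 + 1/i)^4 for all i ≥ 12.
Combining, 3·3^(i + 1) ≥ 57(i+1)^4.
This completes the induction.
Hence the smallest such M is 12.

M = 12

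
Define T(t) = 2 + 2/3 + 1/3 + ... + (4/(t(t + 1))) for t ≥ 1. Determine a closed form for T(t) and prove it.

T(t) = 4t/(t + 1)

We claim T(t) = 4t/(t + 1) for all t ≥ 1.
Base case (t = 1): T(1) = 2, and the closed form gives 2. They agree.
For the inductive step, assume it holds for an arbitrary m ≥ 1, so T(m) = 4m/(m + 1).
Then T(m+1) = T(m) + (4/((m + 1)(m + 2))) = (4m/(m + 1)) + (4/((m + 1)(m + 2))).
Simplifying, T(m+1) = 4(m + 1)/(m + 2) = 4(m+1)/((m+1) + 1),
which is the closed form with t = m+1.
By induction, the statement is established for all t ≥ 1.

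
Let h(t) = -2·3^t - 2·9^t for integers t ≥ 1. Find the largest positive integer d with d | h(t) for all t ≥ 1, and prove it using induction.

d = 12

Computing the first values: h(1) = -24 and h(2) = -180; gcd(-24, -180) = 12, so d ≤ 12.
We prove 12 | -2·3^t - 2·9^t for all t ≥ 1 by induction on t.
Base step (t = 1): h(1) = -24 = 12·(-2), so 12 | h(1).
For the inductive step, assume it holds for an arbitrary p ≥ 1, i.e. 12 | h(p). Then
h(p+1) − 9·h(p) = (-2·3^(p+1) - 2·9^(p+1)) − 9·(-2·3^p - 2·9^p) = (-2)·3^p·(3 − 9) = (12)·3^p. Since 12 | h(p) by the inductive hypothesis, 12 | 9·h(p); and 12 | 12 since 12 = 12·1. Therefore 12 | h(p+1).
By the principle of mathematical induction, the result holds for all t ≥ 1.
Therefore the largest such d is 12.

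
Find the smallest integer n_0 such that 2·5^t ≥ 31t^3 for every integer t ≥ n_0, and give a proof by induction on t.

At t = 4: 1250 < 1984, so the inequality fails and n_0 ≥ 5. We prove 2·5^t ≥ 31t^3 for all t ≥ 5.
Base case (t = 5): 2·5^t = 6250 and 31t^3 = 3875, so 6250 ≥ 3875.
Inductive step: suppose the statement holds for some r ≥ 5, so 2·5^r ≥ 31r^3.
Then 2·5^(r + 1) = 5·(2·5^r) ≥ 5·(31r^3).
Also, for r ≥ 5 we have 5·(31r^3) ≥ 31(r+1)^3, since 5 ≥ (1 + 1/r)^3 for all r ≥ 5.
Combining, 2·5^(r + 1) ≥ 31(r+1)^3.
Hence, by induction on t, the claim holds for every t ≥ 5.
Hence the smallest such n_0 is 5.

n_0 = 5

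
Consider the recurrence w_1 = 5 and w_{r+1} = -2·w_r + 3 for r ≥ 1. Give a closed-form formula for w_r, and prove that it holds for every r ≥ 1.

w_r = (-2)^(r + 1) + 1

Computing the first terms: w_1 = 5, w_2 = -7, w_3 = 17. This suggests w_r = (-2)^(r + 1) + 1.
Base step (r = 1): the formula gives 5 = 5 = w_1.
For the inductive step, assume it holds for an arbitrary i ≥ 1, so w_i = (-2)^(i + 1) + 1.
Then w_{i+1} = -2·w_i + 3 = -2·((-2)^(i + 1) + 1) + 3 = (-2)^(i + 2) + 1 = (-2)^((i+1) + 1) + 1,
which is the claimed formula at r = i+1.
By induction, the statement is established for all r ≥ 1.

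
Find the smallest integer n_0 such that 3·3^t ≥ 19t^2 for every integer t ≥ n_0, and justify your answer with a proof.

n_0 = 5

At t = 4: 243 < 304, so the inequality fails and n_0 ≥ 5. We prove 3·3^t ≥ 19t^2 for all t ≥ 5.
For the base case t = 5: 3·3^t = 729 and 19t^2 = 475, so 729 ≥ 475.
Suppose the result is true for t = k, so 3·3^k ≥ 19k^2.
Then 3·3^(k + 1) = 3·(3·3^k) ≥ 3·(19k^2).
Also, for k ≥ 5 we have 3·(19k^2) ≥ 19(k+1)^2, since 3 ≥ (1 + 1/k)^2 for all k ≥ 5.
Combining, 3·3^(k + 1) ≥ 19(k+1)^2.
By induction, the statement is established for all t ≥ 5.
Hence the smallest such n_0 is 5.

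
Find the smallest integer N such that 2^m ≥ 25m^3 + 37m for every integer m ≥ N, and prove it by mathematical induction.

N = 17

At m = 16: 65536 < 102992, so the inequality fails and N ≥ 17. We prove 2^m ≥ 25m^3 + 37m for all m ≥ 17.
For the base case m = 17: 2^m = 131072 and 25m^3 + 37m = 123454, so 131072 ≥ 123454.
Inductive step: suppose the statement holds for some r ≥ 17, so 2^r ≥ 25r^3 + 37r.
Then 2^(r + 1) = 2·(2^r) ≥ 2·(25r^3 + 37r).
Also, for r ≥ 17 we have 2·(25r^3 + 37r) ≥ 25(r+1)^3 + 37(r+1), since 2·(25r^3 + 37r) − (25(r+1)^3 + 37(r+1)) = 25r^3 - 75r^2 - 38r - 62, which is nonnegative for all r ≥ 17.
Combining, 2^(r + 1) ≥ 25(r+1)^3 + 37(r+1).
By the principle of mathematical induction, the result holds for all m ≥ 17.
Hence the smallest such N is 17.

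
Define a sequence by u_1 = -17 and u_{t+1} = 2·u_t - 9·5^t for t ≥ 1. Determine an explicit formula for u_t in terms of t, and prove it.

Computing the first terms: u_1 = -17, u_2 = -79, u_3 = -383. This suggests u_t = -2^t - 3·5^t.
Base step (t = 1): the formula gives -17 = -17 = u_1.
Inductive step: assume the claim holds for t = j, so u_j = -2^j - 3·5^j.
Then u_{j+1} = 2·u_j - 9·5^j = 2·(-2^j - 3·5^j) - 9·5^j = -2^(j + 1) - 3·5^(j + 1),
which is the claimed formula at t = j+1.
Hence, by induction on t, the claim holds for every t ≥ 1.

u_t = -2^t - 3·5^t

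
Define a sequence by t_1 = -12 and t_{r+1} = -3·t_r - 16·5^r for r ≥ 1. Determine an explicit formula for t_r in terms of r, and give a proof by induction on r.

t_r = -2(-3)^(r - 1) - 2·5^r

Computing the first terms: t_1 = -12, t_2 = -44, t_3 = -268. This suggests t_r = -2(-3)^(r - 1) - 2·5^r.
When r = 1: the formula gives -12 = -12 = t_1.
Inductive step: suppose the statement holds for some i ≥ 1, so t_i = -2(-3)^(i - 1) - 2·5^i.
Then t_{i+1} = -3·t_i - 16·5^i = -3·(-2(-3)^(i - 1) - 2·5^i) - 16·5^i = -2(-3)^i - 2·5^(i + 1) = -2(-3)^((i+1) - 1) - 2·5^(i+1),
which is the claimed formula at r = i+1.
By induction, the statement is established for all r ≥ 1.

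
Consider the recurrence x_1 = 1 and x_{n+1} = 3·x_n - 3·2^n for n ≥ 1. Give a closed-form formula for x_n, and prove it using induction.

Computing the first terms: x_1 = 1, x_2 = -3, x_3 = -21. This suggests x_n = 3·2^n - 5·3^(n - 1).
When n = 1: the formula gives 1 = 1 = x_1.
For the inductive step, assume it holds for an arbitrary j ≥ 1, so x_j = 3·2^j - 5·3^(j - 1).
Then x_{j+1} = 3·x_j - 3·2^j = 3·(3·2^j - 5·3^(j - 1)) - 3·2^j = 3·2^(j + 1) - 5·3^j = 3·2^(j+1) - 5·3^((j+1) - 1),
which is the claimed formula at n = j+1.
This completes the induction.

x_n = 3·2^n - 5·3^(n - 1)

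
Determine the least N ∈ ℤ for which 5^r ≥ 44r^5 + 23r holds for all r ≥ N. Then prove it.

N = 10

At r = 9: 1953125 < 2598363, so the inequality fails and N ≥ 10. We prove 5^r ≥ 44r^5 + 23r for all r ≥ 10.
Base step (r = 10): 5^r = 9765625 and 44r^5 + 23r = 4400230, so 9765625 ≥ 4400230.
Suppose the result is true for r = p, so 5^p ≥ 44p^5 + 23p.
Then 5^(p + 1) = 5·(5^p) ≥ 5·(44p^5 + 23p).
Also, for p ≥ 10 we have 5·(44p^5 + 23p) ≥ 44(p+1)^5 + 23(p+1), since 5·(44p^5 + 23p) − (44(p+1)^5 + 23(p+1)) = 176p^5 - 220p^4 - 440p^3 - 440p^2 - 128p - 67, which is nonnegative for all p ≥ 10.
Combining, 5^(p + 1) ≥ 44(p+1)^5 + 23(p+1).
Hence, by induction on r, the claim holds for every r ≥ 10.
Hence the smallest such N is 10.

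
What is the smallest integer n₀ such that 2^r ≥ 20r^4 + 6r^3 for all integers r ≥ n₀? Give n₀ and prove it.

n₀ = 23

At r = 22: 4194304 < 4749008, so the inequality fails and n₀ ≥ 23. We prove 2^r ≥ 20r^4 + 6r^3 for all r ≥ 23.
Base step (r = 23): 2^r = 8388608 and 20r^4 + 6r^3 = 5669822, so 8388608 ≥ 5669822.
Inductive step: assume the claim holds for r = j, so 2^j ≥ 20j^4 + 6j^3.
Then 2^(j + 1) = 2·(2^j) ≥ 2·(20j^4 + 6j^3).
Also, for j ≥ 23 we have 2·(20j^4 + 6j^3) ≥ 20(j+1)^4 + 6(j+1)^3, since 2·(20j^4 + 6j^3) − (20(j+1)^4 + 6(j+1)^3) = 20j^4 - 74j^3 - 138j^2 - 98j - 26, which is nonnegative for all j ≥ 23.
Combining, 2^(j + 1) ≥ 20(j+1)^4 + 6(j+1)^3.
By induction, the statement is established for all r ≥ 23.
Hence the smallest such n₀ is 23.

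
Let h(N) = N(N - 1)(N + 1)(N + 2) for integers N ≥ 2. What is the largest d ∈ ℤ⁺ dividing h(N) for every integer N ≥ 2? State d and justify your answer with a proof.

Computing the first values: h(2) = 24 and h(3) = 120; gcd(24, 120) = 24, so d ≤ 24.
We prove 24 | N(N - 1)(N + 1)(N + 2) for all N ≥ 2 by induction on N.
Base case (N = 2): h(2) = 24 = 24·(1), so 24 | h(2).
For the inductive step, assume it holds for an arbitrary p ≥ 2, i.e. 24 | h(p). Then
h(p+1) − h(p) = p·(p+1)·(p+2)·(p+3) − (p-1)·p·(p+1)·(p+2) = p·(p+1)·(p+2)·[(p+3) − (p-1)] = 4·p·(p+1)·(p+2). The product of 3 consecutive integers is divisible by (3)! = 6, so h(p+1) − h(p) is divisible by 4·6 = 24. By the inductive hypothesis 24 | h(p), hence 24 | h(p+1).
By the principle of mathematical induction, the result holds for all N ≥ 2.
Therefore the largest such d is 24.

d = 24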